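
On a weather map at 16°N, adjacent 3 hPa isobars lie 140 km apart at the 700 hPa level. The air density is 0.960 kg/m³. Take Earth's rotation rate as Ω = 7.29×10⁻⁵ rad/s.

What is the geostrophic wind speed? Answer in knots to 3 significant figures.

108 knots

Coriolis parameter at 16°N:
f = 2Ω sin φ = 2 × 7.29×10⁻⁵ × sin 16° = 4.02×10⁻⁵ s⁻¹
Pressure gradient: |∂P/∂n| = 300 Pa / 140000 m = 2.14×10⁻³ Pa/m
Geostrophic balance (pressure-gradient force = Coriolis force):
V_g = (1/(fρ)) |∂P/∂n| = 2.14×10⁻³ / (4.02×10⁻⁵ × 0.960) = 55.5 m/s
Converting: 55.5 m/s × 1.944 = 108 knots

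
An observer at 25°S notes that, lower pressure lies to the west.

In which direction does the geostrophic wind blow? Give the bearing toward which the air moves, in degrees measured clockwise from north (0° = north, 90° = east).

180°

The pressure-gradient force points toward the west (bearing 270°).
Geostrophic balance: in the Southern Hemisphere the Coriolis force deflects motion to the left, so the geostrophic wind blows 90° to the left of the pressure-gradient force (low pressure on the right).
Rotating 270° by 90° counterclockwise gives 180° — the wind blows toward the south.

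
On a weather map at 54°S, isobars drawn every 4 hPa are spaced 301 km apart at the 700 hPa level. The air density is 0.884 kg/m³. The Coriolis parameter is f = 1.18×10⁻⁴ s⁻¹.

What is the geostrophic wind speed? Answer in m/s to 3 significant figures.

12.7 m/s

Pressure gradient: |∂P/∂n| = 400 Pa / 301000 m = 1.33×10⁻³ Pa/m
Geostrophic balance (pressure-gradient force = Coriolis force):
V_g = (1/(fρ)) |∂P/∂n| = 1.33×10⁻³ / (1.18×10⁻⁴ × 0.884) = 12.7 m/s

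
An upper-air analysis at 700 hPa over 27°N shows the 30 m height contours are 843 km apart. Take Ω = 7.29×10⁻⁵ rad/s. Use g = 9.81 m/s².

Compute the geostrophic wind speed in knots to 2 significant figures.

10 knots

Coriolis parameter at 27°N:
f = 2Ω sin φ = 2 × 7.29×10⁻⁵ × sin 27° = 6.62×10⁻⁵ s⁻¹
Height gradient: |∂Z/∂n| = 30 m / 843000 m = 3.56×10⁻⁵
On a pressure surface, geostrophic balance gives V_g = (g/f)|∂Z/∂n|:
V_g = 9.81 × 3.56×10⁻⁵ / 6.62×10⁻⁵ = 5.27 m/s
Converting: 5.27 m/s × 1.944 = 10 knots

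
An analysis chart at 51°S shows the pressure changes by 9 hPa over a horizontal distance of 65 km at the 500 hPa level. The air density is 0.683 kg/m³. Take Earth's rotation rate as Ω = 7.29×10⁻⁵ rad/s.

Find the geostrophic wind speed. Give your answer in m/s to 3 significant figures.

179 m/s

Coriolis parameter at 51°S:
f = 2Ω sin φ = 2 × 7.29×10⁻⁵ × sin 51° = 1.13×10⁻⁴ s⁻¹
Pressure gradient: |∂P/∂n| = 900 Pa / 65000 m = 1.38×10⁻² Pa/m
Geostrophic balance (pressure-gradient force = Coriolis force):
V_g = (1/(fρ)) |∂P/∂n| = 1.38×10⁻² / (1.13×10⁻⁴ × 0.683) = 179 m/s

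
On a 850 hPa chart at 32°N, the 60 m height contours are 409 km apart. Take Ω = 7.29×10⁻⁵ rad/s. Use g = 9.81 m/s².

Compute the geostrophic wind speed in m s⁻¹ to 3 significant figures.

Coriolis parameter at 32°N:
f = 2Ω sin φ = 2 × 7.29×10⁻⁵ × sin 32° = 7.73×10⁻⁵ s⁻¹
Height gradient: |∂Z/∂n| = 60 m / 409000 m = 1.47×10⁻⁴
On a pressure surface, geostrophic balance gives V_g = (g/f)|∂Z/∂n|:
V_g = 9.81 × 1.47×10⁻⁴ / 7.73×10⁻⁵ = 18.6 m/s

18.6 m s⁻¹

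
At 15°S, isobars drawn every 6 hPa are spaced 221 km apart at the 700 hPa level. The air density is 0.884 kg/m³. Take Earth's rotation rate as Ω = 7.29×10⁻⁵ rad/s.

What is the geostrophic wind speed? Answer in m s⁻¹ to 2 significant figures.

81 m s⁻¹

Coriolis parameter at 15°S:
f = 2Ω sin φ = 2 × 7.29×10⁻⁵ × sin 15° = 3.77×10⁻⁵ s⁻¹
Pressure gradient: |∂P/∂n| = 600 Pa / 221000 m = 2.71×10⁻³ Pa/m
Geostrophic balance (pressure-gradient force = Coriolis force):
V_g = (1/(fρ)) |∂P/∂n| = 2.71×10⁻³ / (3.77×10⁻⁵ × 0.884) = 81.4 m/s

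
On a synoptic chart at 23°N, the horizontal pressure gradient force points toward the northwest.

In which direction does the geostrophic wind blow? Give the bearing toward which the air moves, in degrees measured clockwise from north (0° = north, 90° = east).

The pressure-gradient force points toward the northwest (bearing 315°).
Geostrophic balance: in the Northern Hemisphere the Coriolis force deflects motion to the right, so the geostrophic wind blows 90° to the right of the pressure-gradient force (low pressure on the left).
Rotating 315° by 90° clockwise gives 045° — the wind blows toward the northeast.

045°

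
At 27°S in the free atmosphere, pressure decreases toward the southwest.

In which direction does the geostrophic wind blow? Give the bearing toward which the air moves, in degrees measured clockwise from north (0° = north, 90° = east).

135°

The pressure-gradient force points toward the southwest (bearing 225°).
Geostrophic balance: in the Southern Hemisphere the Coriolis force deflects motion to the left, so the geostrophic wind blows 90° to the left of the pressure-gradient force (low pressure on the right).
Rotating 225° by 90° counterclockwise gives 135° — the wind blows toward the southeast.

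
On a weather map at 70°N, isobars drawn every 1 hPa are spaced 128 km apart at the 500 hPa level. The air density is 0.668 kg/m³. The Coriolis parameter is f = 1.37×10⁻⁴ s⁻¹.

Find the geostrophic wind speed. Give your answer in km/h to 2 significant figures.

Pressure gradient: |∂P/∂n| = 100 Pa / 128000 m = 7.81×10⁻⁴ Pa/m
Geostrophic balance (pressure-gradient force = Coriolis force):
V_g = (1/(fρ)) |∂P/∂n| = 7.81×10⁻⁴ / (1.37×10⁻⁴ × 0.668) = 8.54 m/s
Converting: 8.54 m/s × 3.6 = 31 km/h

31 km/h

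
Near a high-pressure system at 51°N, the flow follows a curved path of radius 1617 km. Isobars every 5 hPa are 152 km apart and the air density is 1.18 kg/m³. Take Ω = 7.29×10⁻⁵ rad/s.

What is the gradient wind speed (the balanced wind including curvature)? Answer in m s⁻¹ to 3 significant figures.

Coriolis parameter at 51°N:
f = 2Ω sin φ = 2 × 7.29×10⁻⁵ × sin 51° = 1.13×10⁻⁴ s⁻¹
Pressure gradient: |∂P/∂n| = 500 Pa / 152000 m = 3.29×10⁻³ Pa/m
Geostrophic speed: V_g = |∂P/∂n|/(fρ) = 3.29×10⁻³/(1.13×10⁻⁴ × 1.18) = 24.6 m/s
Around a high, pressure-gradient force acts outward with centrifugal, so Coriolis balances both:
fV = (1/ρ)|∂P/∂n| + V²/R  →  V² − fR·V + fR·V_g = 0
With fR = 1.13×10⁻⁴ × 1617×10³ m = 183 m/s:
V = [fR − √((fR)² − 4 fR V_g)]/2 = [183 − √(183² − 4×183×24.6)]/2 = 29.3 m/s
Supergeostrophic (V > V_g = 24.6 m/s), as expected around a high.

29.3 m s⁻¹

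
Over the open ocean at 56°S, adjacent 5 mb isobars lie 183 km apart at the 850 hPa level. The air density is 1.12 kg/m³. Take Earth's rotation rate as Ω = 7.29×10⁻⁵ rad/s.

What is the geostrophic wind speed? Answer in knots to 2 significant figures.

39 knots

Coriolis parameter at 56°S:
f = 2Ω sin φ = 2 × 7.29×10⁻⁵ × sin 56° = 1.21×10⁻⁴ s⁻¹
Pressure gradient: |∂P/∂n| = 500 Pa / 183000 m = 2.73×10⁻³ Pa/m
Geostrophic balance (pressure-gradient force = Coriolis force):
V_g = (1/(fρ)) |∂P/∂n| = 2.73×10⁻³ / (1.21×10⁻⁴ × 1.12) = 20.2 m/s
Converting: 20.2 m/s × 1.944 = 39 knots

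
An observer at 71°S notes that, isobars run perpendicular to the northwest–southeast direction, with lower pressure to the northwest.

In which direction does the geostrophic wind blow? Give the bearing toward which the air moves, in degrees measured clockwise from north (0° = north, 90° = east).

The pressure-gradient force points toward the northwest (bearing 315°).
Geostrophic balance: in the Southern Hemisphere the Coriolis force deflects motion to the left, so the geostrophic wind blows 90° to the left of the pressure-gradient force (low pressure on the right).
Rotating 315° by 90° counterclockwise gives 225° — the wind blows toward the southwest.

225°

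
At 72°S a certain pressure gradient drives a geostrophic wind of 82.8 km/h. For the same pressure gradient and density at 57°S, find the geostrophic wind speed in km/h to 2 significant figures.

94 km/h

With the same pressure gradient and density, V_g ∝ 1/f ∝ 1/sin φ.
V₂ = V₁ · sin φ₁ / sin φ₂ = 82.8 × sin 72° / sin 57°
V₂ = 82.8 × 0.9511/0.8387 = 94 km/h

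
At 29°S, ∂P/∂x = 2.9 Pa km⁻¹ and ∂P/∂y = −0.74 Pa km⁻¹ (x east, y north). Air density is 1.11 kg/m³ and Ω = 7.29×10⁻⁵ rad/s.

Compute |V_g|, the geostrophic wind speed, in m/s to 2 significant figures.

38 m/s

Coriolis parameter at 29°S:
f = 2Ω sin φ = 2 × 7.29×10⁻⁵ × sin 29° = 7.07×10⁻⁵ s⁻¹
In the Southern Hemisphere f is negative: f = −7.07×10⁻⁵ s⁻¹.
Component geostrophic relations (x east, y north):
u_g = −(1/(fρ)) ∂P/∂y,  v_g = (1/(fρ)) ∂P/∂x
u_g = −(−0.74×10⁻³)/(−7.07×10⁻⁵ × 1.11) = −9.43 m/s;  v_g = (2.9×10⁻³)/(−7.07×10⁻⁵ × 1.11) = −37.0 m/s
|V_g| = √(u_g² + v_g²) = 38.1 m/s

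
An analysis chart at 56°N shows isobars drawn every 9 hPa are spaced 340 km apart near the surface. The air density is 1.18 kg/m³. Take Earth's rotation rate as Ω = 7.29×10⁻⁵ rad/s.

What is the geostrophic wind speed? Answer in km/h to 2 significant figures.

Coriolis parameter at 56°N:
f = 2Ω sin φ = 2 × 7.29×10⁻⁵ × sin 56° = 1.21×10⁻⁴ s⁻¹
Pressure gradient: |∂P/∂n| = 900 Pa / 340000 m = 2.65×10⁻³ Pa/m
Geostrophic balance (pressure-gradient force = Coriolis force):
V_g = (1/(fρ)) |∂P/∂n| = 2.65×10⁻³ / (1.21×10⁻⁴ × 1.18) = 18.6 m/s
Converting: 18.6 m/s × 3.6 = 67 km/h

67 km/h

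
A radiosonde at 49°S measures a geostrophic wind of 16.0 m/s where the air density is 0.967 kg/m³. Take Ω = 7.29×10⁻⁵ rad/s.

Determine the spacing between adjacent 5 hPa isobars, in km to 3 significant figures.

294 km

Coriolis parameter at 49°S:
f = 2Ω sin φ = 2 × 7.29×10⁻⁵ × sin 49° = 1.10×10⁻⁴ s⁻¹
Geostrophic balance rearranged: |∂P/∂n| = f ρ V_g
|∂P/∂n| = 1.10×10⁻⁴ × 0.967 × 16.0 = 1.70×10⁻³ Pa/m
Isobar spacing: Δn = ΔP/|∂P/∂n| = 500 Pa / 1.70×10⁻³ Pa/m = 293688 m ≈ 294 km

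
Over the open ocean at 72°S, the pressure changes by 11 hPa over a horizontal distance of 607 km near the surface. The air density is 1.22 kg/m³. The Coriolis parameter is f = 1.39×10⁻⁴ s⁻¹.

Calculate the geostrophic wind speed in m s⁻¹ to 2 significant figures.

11 m s⁻¹

Pressure gradient: |∂P/∂n| = 1100 Pa / 607000 m = 1.81×10⁻³ Pa/m
Geostrophic balance (pressure-gradient force = Coriolis force):
V_g = (1/(fρ)) |∂P/∂n| = 1.81×10⁻³ / (1.39×10⁻⁴ × 1.22) = 10.7 m/s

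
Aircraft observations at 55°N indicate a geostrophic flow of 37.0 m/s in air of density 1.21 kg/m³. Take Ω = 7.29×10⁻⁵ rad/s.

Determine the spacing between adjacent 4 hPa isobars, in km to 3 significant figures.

74.8 km

Coriolis parameter at 55°N:
f = 2Ω sin φ = 2 × 7.29×10⁻⁵ × sin 55° = 1.19×10⁻⁴ s⁻¹
Geostrophic balance rearranged: |∂P/∂n| = f ρ V_g
|∂P/∂n| = 1.19×10⁻⁴ × 1.21 × 37.0 = 5.35×10⁻³ Pa/m
Isobar spacing: Δn = ΔP/|∂P/∂n| = 400 Pa / 5.35×10⁻³ Pa/m = 74808 m ≈ 74.8 km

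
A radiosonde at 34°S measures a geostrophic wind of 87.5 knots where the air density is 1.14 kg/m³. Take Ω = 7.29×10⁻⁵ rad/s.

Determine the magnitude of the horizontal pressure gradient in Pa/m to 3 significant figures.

4.18×10⁻³ Pa/m

Coriolis parameter at 34°S:
f = 2Ω sin φ = 2 × 7.29×10⁻⁵ × sin 34° = 8.15×10⁻⁵ s⁻¹
Wind speed in SI: 87.5 knots = 45.0 m/s
Geostrophic balance rearranged: |∂P/∂n| = f ρ V_g
|∂P/∂n| = 8.15×10⁻⁵ × 1.14 × 45.0 = 4.18×10⁻³ Pa/m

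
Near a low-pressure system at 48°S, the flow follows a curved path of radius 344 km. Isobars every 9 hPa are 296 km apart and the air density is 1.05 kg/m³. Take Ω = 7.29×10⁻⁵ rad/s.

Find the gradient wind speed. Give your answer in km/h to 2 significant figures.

65 km/h

Coriolis parameter at 48°S:
f = 2Ω sin φ = 2 × 7.29×10⁻⁵ × sin 48° = 1.08×10⁻⁴ s⁻¹
Pressure gradient: |∂P/∂n| = 900 Pa / 296000 m = 3.04×10⁻³ Pa/m
Geostrophic speed: V_g = |∂P/∂n|/(fρ) = 3.04×10⁻³/(1.08×10⁻⁴ × 1.05) = 26.7 m/s
Around a low, centrifugal force acts outward with Coriolis, so pressure-gradient force balances both:
(1/ρ)|∂P/∂n| = fV + V²/R  →  V² + fR·V − fR·V_g = 0
With fR = 1.08×10⁻⁴ × 344×10³ m = 37.3 m/s:
V = [−fR + √((fR)² + 4 fR V_g)]/2 = [−37.3 + √(37.3² + 4×37.3×26.7)]/2 = 18 m/s
Subgeostrophic (V < V_g = 26.7 m/s), as expected around a low.
Converting: 18 m/s × 3.6 = 65 km/h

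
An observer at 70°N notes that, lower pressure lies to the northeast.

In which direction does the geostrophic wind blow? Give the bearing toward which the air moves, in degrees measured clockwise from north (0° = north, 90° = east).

135°

The pressure-gradient force points toward the northeast (bearing 045°).
Geostrophic balance: in the Northern Hemisphere the Coriolis force deflects motion to the right, so the geostrophic wind blows 90° to the right of the pressure-gradient force (low pressure on the left).
Rotating 045° by 90° clockwise gives 135° — the wind blows toward the southeast.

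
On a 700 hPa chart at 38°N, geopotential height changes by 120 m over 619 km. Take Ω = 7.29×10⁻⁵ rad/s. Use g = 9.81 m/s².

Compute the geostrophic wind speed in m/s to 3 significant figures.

Coriolis parameter at 38°N:
f = 2Ω sin φ = 2 × 7.29×10⁻⁵ × sin 38° = 8.98×10⁻⁵ s⁻¹
Height gradient: |∂Z/∂n| = 120 m / 619000 m = 1.94×10⁻⁴
On a pressure surface, geostrophic balance gives V_g = (g/f)|∂Z/∂n|:
V_g = 9.81 × 1.94×10⁻⁴ / 8.98×10⁻⁵ = 21.2 m/s

21.2 m/s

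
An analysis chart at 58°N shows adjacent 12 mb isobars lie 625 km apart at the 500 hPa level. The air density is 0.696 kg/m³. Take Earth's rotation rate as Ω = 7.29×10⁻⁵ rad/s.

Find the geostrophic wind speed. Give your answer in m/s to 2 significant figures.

22 m/s

Coriolis parameter at 58°N:
f = 2Ω sin φ = 2 × 7.29×10⁻⁵ × sin 58° = 1.24×10⁻⁴ s⁻¹
Pressure gradient: |∂P/∂n| = 1200 Pa / 625000 m = 1.92×10⁻³ Pa/m
Geostrophic balance (pressure-gradient force = Coriolis force):
V_g = (1/(fρ)) |∂P/∂n| = 1.92×10⁻³ / (1.24×10⁻⁴ × 0.696) = 22.3 m/s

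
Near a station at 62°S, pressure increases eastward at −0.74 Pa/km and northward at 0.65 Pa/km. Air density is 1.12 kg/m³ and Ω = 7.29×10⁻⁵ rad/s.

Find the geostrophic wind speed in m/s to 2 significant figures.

Coriolis parameter at 62°S:
f = 2Ω sin φ = 2 × 7.29×10⁻⁵ × sin 62° = 1.29×10⁻⁴ s⁻¹
In the Southern Hemisphere f is negative: f = −1.29×10⁻⁴ s⁻¹.
Component geostrophic relations (x east, y north):
u_g = −(1/(fρ)) ∂P/∂y,  v_g = (1/(fρ)) ∂P/∂x
u_g = −(0.65×10⁻³)/(−1.29×10⁻⁴ × 1.12) = 4.51 m/s;  v_g = (−0.74×10⁻³)/(−1.29×10⁻⁴ × 1.12) = 5.13 m/s
|V_g| = √(u_g² + v_g²) = 6.83 m/s

6.8 m/s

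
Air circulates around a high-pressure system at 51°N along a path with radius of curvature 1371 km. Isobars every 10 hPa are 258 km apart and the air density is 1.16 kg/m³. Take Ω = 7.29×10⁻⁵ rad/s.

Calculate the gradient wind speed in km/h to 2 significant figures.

Coriolis parameter at 51°N:
f = 2Ω sin φ = 2 × 7.29×10⁻⁵ × sin 51° = 1.13×10⁻⁴ s⁻¹
Pressure gradient: |∂P/∂n| = 1000 Pa / 258000 m = 3.88×10⁻³ Pa/m
Geostrophic speed: V_g = |∂P/∂n|/(fρ) = 3.88×10⁻³/(1.13×10⁻⁴ × 1.16) = 29.5 m/s
Around a high, pressure-gradient force acts outward with centrifugal, so Coriolis balances both:
fV = (1/ρ)|∂P/∂n| + V²/R  →  V² − fR·V + fR·V_g = 0
With fR = 1.13×10⁻⁴ × 1371×10³ m = 155 m/s:
V = [fR − √((fR)² − 4 fR V_g)]/2 = [155 − √(155² − 4×155×29.5)]/2 = 39.6 m/s
Supergeostrophic (V > V_g = 29.5 m/s), as expected around a high.
Converting: 39.6 m/s × 3.6 = 140 km/h

140 km/h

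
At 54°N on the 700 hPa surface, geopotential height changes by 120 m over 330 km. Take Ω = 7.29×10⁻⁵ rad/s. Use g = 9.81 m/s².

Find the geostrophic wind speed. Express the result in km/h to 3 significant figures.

109 km/h

Coriolis parameter at 54°N:
f = 2Ω sin φ = 2 × 7.29×10⁻⁵ × sin 54° = 1.18×10⁻⁴ s⁻¹
Height gradient: |∂Z/∂n| = 120 m / 330000 m = 3.64×10⁻⁴
On a pressure surface, geostrophic balance gives V_g = (g/f)|∂Z/∂n|:
V_g = 9.81 × 3.64×10⁻⁴ / 1.18×10⁻⁴ = 30.2 m/s
Converting: 30.2 m/s × 3.6 = 109 km/h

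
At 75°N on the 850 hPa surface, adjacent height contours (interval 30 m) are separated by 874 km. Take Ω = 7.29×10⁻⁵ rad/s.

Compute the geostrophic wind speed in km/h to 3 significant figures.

Coriolis parameter at 75°N:
f = 2Ω sin φ = 2 × 7.29×10⁻⁵ × sin 75° = 1.41×10⁻⁴ s⁻¹
Height gradient: |∂Z/∂n| = 30 m / 874000 m = 3.43×10⁻⁵
On a pressure surface, geostrophic balance gives V_g = (g/f)|∂Z/∂n|:
V_g = 9.81 × 3.43×10⁻⁵ / 1.41×10⁻⁴ = 2.39 m/s
Converting: 2.39 m/s × 3.6 = 8.61 km/h

8.61 km/h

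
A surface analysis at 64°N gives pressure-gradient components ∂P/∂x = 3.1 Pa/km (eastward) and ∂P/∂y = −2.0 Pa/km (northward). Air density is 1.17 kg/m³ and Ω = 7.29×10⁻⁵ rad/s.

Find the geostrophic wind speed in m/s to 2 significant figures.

24 m/s

Coriolis parameter at 64°N:
f = 2Ω sin φ = 2 × 7.29×10⁻⁵ × sin 64° = 1.31×10⁻⁴ s⁻¹
Component geostrophic relations (x east, y north):
u_g = −(1/(fρ)) ∂P/∂y,  v_g = (1/(fρ)) ∂P/∂x
u_g = −(−2.0×10⁻³)/(1.31×10⁻⁴ × 1.17) = 13.0 m/s;  v_g = (3.1×10⁻³)/(1.31×10⁻⁴ × 1.17) = 20.2 m/s
|V_g| = √(u_g² + v_g²) = 24.1 m/s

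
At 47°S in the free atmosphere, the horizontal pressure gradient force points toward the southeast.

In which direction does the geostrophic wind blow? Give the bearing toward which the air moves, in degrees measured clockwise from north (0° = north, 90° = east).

045°

The pressure-gradient force points toward the southeast (bearing 135°).
Geostrophic balance: in the Southern Hemisphere the Coriolis force deflects motion to the left, so the geostrophic wind blows 90° to the left of the pressure-gradient force (low pressure on the right).
Rotating 135° by 90° counterclockwise gives 045° — the wind blows toward the northeast.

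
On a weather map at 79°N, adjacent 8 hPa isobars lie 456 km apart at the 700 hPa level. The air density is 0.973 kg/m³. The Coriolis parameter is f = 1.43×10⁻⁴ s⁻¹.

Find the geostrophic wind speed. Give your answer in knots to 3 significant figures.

24.5 knots

Pressure gradient: |∂P/∂n| = 800 Pa / 456000 m = 1.75×10⁻³ Pa/m
Geostrophic balance (pressure-gradient force = Coriolis force):
V_g = (1/(fρ)) |∂P/∂n| = 1.75×10⁻³ / (1.43×10⁻⁴ × 0.973) = 12.6 m/s
Converting: 12.6 m/s × 1.944 = 24.5 knots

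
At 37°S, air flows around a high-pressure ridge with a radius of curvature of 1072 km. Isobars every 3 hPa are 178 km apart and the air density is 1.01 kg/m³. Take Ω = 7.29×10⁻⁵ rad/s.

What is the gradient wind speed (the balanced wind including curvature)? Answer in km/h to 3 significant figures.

Coriolis parameter at 37°S:
f = 2Ω sin φ = 2 × 7.29×10⁻⁵ × sin 37° = 8.77×10⁻⁵ s⁻¹
Pressure gradient: |∂P/∂n| = 300 Pa / 178000 m = 1.69×10⁻³ Pa/m
Geostrophic speed: V_g = |∂P/∂n|/(fρ) = 1.69×10⁻³/(8.77×10⁻⁵ × 1.01) = 19.0 m/s
Around a high, pressure-gradient force acts outward with centrifugal, so Coriolis balances both:
fV = (1/ρ)|∂P/∂n| + V²/R  →  V² − fR·V + fR·V_g = 0
With fR = 8.77×10⁻⁵ × 1072×10³ m = 94.1 m/s:
V = [fR − √((fR)² − 4 fR V_g)]/2 = [94.1 − √(94.1² − 4×94.1×19)]/2 = 26.5 m/s
Supergeostrophic (V > V_g = 19 m/s), as expected around a high.
Converting: 26.5 m/s × 3.6 = 95.3 km/h

95.3 km/h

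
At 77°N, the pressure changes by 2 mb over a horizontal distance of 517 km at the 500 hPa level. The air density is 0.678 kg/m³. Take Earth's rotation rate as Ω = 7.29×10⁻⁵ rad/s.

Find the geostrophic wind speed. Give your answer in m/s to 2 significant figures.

Coriolis parameter at 77°N:
f = 2Ω sin φ = 2 × 7.29×10⁻⁵ × sin 77° = 1.42×10⁻⁴ s⁻¹
Pressure gradient: |∂P/∂n| = 200 Pa / 517000 m = 3.87×10⁻⁴ Pa/m
Geostrophic balance (pressure-gradient force = Coriolis force):
V_g = (1/(fρ)) |∂P/∂n| = 3.87×10⁻⁴ / (1.42×10⁻⁴ × 0.678) = 4.02 m/s

4.0 m/s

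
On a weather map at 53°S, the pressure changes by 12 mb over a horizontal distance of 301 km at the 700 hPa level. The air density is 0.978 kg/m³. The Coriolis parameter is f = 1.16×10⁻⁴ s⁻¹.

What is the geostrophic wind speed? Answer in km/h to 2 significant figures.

130 km/h

Pressure gradient: |∂P/∂n| = 1200 Pa / 301000 m = 3.99×10⁻³ Pa/m
Geostrophic balance (pressure-gradient force = Coriolis force):
V_g = (1/(fρ)) |∂P/∂n| = 3.99×10⁻³ / (1.16×10⁻⁴ × 0.978) = 35.1 m/s
Converting: 35.1 m/s × 3.6 = 130 km/h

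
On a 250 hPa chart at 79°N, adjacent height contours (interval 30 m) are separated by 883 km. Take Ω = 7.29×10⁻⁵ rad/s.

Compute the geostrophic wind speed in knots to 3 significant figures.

Coriolis parameter at 79°N:
f = 2Ω sin φ = 2 × 7.29×10⁻⁵ × sin 79° = 1.43×10⁻⁴ s⁻¹
Height gradient: |∂Z/∂n| = 30 m / 883000 m = 3.40×10⁻⁵
On a pressure surface, geostrophic balance gives V_g = (g/f)|∂Z/∂n|:
V_g = 9.81 × 3.40×10⁻⁵ / 1.43×10⁻⁴ = 2.33 m/s
Converting: 2.33 m/s × 1.944 = 4.53 knots

4.53 knots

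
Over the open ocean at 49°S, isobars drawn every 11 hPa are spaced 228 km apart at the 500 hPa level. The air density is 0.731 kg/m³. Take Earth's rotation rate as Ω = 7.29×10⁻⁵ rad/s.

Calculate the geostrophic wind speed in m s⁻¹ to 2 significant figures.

Coriolis parameter at 49°S:
f = 2Ω sin φ = 2 × 7.29×10⁻⁵ × sin 49° = 1.10×10⁻⁴ s⁻¹
Pressure gradient: |∂P/∂n| = 1100 Pa / 228000 m = 4.82×10⁻³ Pa/m
Geostrophic balance (pressure-gradient force = Coriolis force):
V_g = (1/(fρ)) |∂P/∂n| = 4.82×10⁻³ / (1.10×10⁻⁴ × 0.731) = 60.0 m/s

60 m s⁻¹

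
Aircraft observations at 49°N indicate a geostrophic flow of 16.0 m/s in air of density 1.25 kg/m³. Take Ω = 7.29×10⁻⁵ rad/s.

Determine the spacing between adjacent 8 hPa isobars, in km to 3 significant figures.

Coriolis parameter at 49°N:
f = 2Ω sin φ = 2 × 7.29×10⁻⁵ × sin 49° = 1.10×10⁻⁴ s⁻¹
Geostrophic balance rearranged: |∂P/∂n| = f ρ V_g
|∂P/∂n| = 1.10×10⁻⁴ × 1.25 × 16.0 = 2.20×10⁻³ Pa/m
Isobar spacing: Δn = ΔP/|∂P/∂n| = 800 Pa / 2.20×10⁻³ Pa/m = 363515 m ≈ 364 km

364 km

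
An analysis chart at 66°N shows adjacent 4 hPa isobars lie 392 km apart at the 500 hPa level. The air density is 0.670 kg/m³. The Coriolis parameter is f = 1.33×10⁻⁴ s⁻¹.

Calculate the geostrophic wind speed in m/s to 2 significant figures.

11 m/s

Pressure gradient: |∂P/∂n| = 400 Pa / 392000 m = 1.02×10⁻³ Pa/m
Geostrophic balance (pressure-gradient force = Coriolis force):
V_g = (1/(fρ)) |∂P/∂n| = 1.02×10⁻³ / (1.33×10⁻⁴ × 0.670) = 11.5 m/s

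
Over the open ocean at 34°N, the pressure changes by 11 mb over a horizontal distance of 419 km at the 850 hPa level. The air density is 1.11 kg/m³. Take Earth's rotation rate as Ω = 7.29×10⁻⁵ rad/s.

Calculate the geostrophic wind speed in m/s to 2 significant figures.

29 m/s

Coriolis parameter at 34°N:
f = 2Ω sin φ = 2 × 7.29×10⁻⁵ × sin 34° = 8.15×10⁻⁵ s⁻¹
Pressure gradient: |∂P/∂n| = 1100 Pa / 419000 m = 2.63×10⁻³ Pa/m
Geostrophic balance (pressure-gradient force = Coriolis force):
V_g = (1/(fρ)) |∂P/∂n| = 2.63×10⁻³ / (8.15×10⁻⁵ × 1.11) = 29.0 m/s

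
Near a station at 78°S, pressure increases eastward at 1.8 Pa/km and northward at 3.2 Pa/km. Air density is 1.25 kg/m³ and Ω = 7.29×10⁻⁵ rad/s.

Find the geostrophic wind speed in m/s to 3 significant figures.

Coriolis parameter at 78°S:
f = 2Ω sin φ = 2 × 7.29×10⁻⁵ × sin 78° = 1.43×10⁻⁴ s⁻¹
In the Southern Hemisphere f is negative: f = −1.43×10⁻⁴ s⁻¹.
Component geostrophic relations (x east, y north):
u_g = −(1/(fρ)) ∂P/∂y,  v_g = (1/(fρ)) ∂P/∂x
u_g = −(3.2×10⁻³)/(−1.43×10⁻⁴ × 1.25) = 18.0 m/s;  v_g = (1.8×10⁻³)/(−1.43×10⁻⁴ × 1.25) = −10.1 m/s
|V_g| = √(u_g² + v_g²) = 20.6 m/s

20.6 m/s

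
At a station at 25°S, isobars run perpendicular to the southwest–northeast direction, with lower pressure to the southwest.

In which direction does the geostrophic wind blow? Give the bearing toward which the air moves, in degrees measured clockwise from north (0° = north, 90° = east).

135°

The pressure-gradient force points toward the southwest (bearing 225°).
Geostrophic balance: in the Southern Hemisphere the Coriolis force deflects motion to the left, so the geostrophic wind blows 90° to the left of the pressure-gradient force (low pressure on the right).
Rotating 225° by 90° counterclockwise gives 135° — the wind blows toward the southeast.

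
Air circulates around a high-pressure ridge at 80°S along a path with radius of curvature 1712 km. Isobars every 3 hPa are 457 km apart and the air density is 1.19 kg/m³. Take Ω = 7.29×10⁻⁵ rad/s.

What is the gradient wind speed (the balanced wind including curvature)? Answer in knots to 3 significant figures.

Coriolis parameter at 80°S:
f = 2Ω sin φ = 2 × 7.29×10⁻⁵ × sin 80° = 1.44×10⁻⁴ s⁻¹
Pressure gradient: |∂P/∂n| = 300 Pa / 457000 m = 6.56×10⁻⁴ Pa/m
Geostrophic speed: V_g = |∂P/∂n|/(fρ) = 6.56×10⁻⁴/(1.44×10⁻⁴ × 1.19) = 3.84 m/s
Around a high, pressure-gradient force acts outward with centrifugal, so Coriolis balances both:
fV = (1/ρ)|∂P/∂n| + V²/R  →  V² − fR·V + fR·V_g = 0
With fR = 1.44×10⁻⁴ × 1712×10³ m = 246 m/s:
V = [fR − √((fR)² − 4 fR V_g)]/2 = [246 − √(246² − 4×246×3.84)]/2 = 3.9 m/s
Supergeostrophic (V > V_g = 3.84 m/s), as expected around a high.
Converting: 3.9 m/s × 1.944 = 7.59 knots

7.59 knots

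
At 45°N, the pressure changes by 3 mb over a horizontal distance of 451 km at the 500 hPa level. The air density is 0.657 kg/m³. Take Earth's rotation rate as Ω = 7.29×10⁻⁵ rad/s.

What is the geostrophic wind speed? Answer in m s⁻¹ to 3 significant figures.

Coriolis parameter at 45°N:
f = 2Ω sin φ = 2 × 7.29×10⁻⁵ × sin 45° = 1.03×10⁻⁴ s⁻¹
Pressure gradient: |∂P/∂n| = 300 Pa / 451000 m = 6.65×10⁻⁴ Pa/m
Geostrophic balance (pressure-gradient force = Coriolis force):
V_g = (1/(fρ)) |∂P/∂n| = 6.65×10⁻⁴ / (1.03×10⁻⁴ × 0.657) = 9.82 m/s

9.82 m s⁻¹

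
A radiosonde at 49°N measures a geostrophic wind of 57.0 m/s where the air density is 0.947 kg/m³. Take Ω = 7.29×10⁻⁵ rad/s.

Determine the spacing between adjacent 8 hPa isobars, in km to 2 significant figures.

Coriolis parameter at 49°N:
f = 2Ω sin φ = 2 × 7.29×10⁻⁵ × sin 49° = 1.10×10⁻⁴ s⁻¹
Geostrophic balance rearranged: |∂P/∂n| = f ρ V_g
|∂P/∂n| = 1.10×10⁻⁴ × 0.947 × 57.0 = 5.94×10⁻³ Pa/m
Isobar spacing: Δn = ΔP/|∂P/∂n| = 800 Pa / 5.94×10⁻³ Pa/m = 134688 m ≈ 130 km

130 km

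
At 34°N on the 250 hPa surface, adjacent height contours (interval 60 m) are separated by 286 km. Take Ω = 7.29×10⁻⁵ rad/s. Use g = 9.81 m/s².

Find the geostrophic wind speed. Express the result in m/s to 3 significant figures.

25.2 m/s

Coriolis parameter at 34°N:
f = 2Ω sin φ = 2 × 7.29×10⁻⁵ × sin 34° = 8.15×10⁻⁵ s⁻¹
Height gradient: |∂Z/∂n| = 60 m / 286000 m = 2.10×10⁻⁴
On a pressure surface, geostrophic balance gives V_g = (g/f)|∂Z/∂n|:
V_g = 9.81 × 2.10×10⁻⁴ / 8.15×10⁻⁵ = 25.2 m/s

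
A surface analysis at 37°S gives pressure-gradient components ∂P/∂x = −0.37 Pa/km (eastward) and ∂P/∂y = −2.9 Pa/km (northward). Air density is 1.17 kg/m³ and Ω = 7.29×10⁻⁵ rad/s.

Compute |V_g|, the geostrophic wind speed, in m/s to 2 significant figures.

Coriolis parameter at 37°S:
f = 2Ω sin φ = 2 × 7.29×10⁻⁵ × sin 37° = 8.77×10⁻⁵ s⁻¹
In the Southern Hemisphere f is negative: f = −8.77×10⁻⁵ s⁻¹.
Component geostrophic relations (x east, y north):
u_g = −(1/(fρ)) ∂P/∂y,  v_g = (1/(fρ)) ∂P/∂x
u_g = −(−2.9×10⁻³)/(−8.77×10⁻⁵ × 1.17) = −28.2 m/s;  v_g = (−0.37×10⁻³)/(−8.77×10⁻⁵ × 1.17) = 3.60 m/s
|V_g| = √(u_g² + v_g²) = 28.5 m/s

28 m/s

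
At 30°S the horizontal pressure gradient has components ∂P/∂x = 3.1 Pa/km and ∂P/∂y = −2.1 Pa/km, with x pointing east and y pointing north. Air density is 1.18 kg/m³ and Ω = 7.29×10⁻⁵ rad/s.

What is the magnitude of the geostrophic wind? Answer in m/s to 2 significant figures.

Coriolis parameter at 30°S:
f = 2Ω sin φ = 2 × 7.29×10⁻⁵ × sin 30° = 7.29×10⁻⁵ s⁻¹
In the Southern Hemisphere f is negative: f = −7.29×10⁻⁵ s⁻¹.
Component geostrophic relations (x east, y north):
u_g = −(1/(fρ)) ∂P/∂y,  v_g = (1/(fρ)) ∂P/∂x
u_g = −(−2.1×10⁻³)/(−7.29×10⁻⁵ × 1.18) = −24.4 m/s;  v_g = (3.1×10⁻³)/(−7.29×10⁻⁵ × 1.18) = −36.0 m/s
|V_g| = √(u_g² + v_g²) = 43.5 m/s

44 m/s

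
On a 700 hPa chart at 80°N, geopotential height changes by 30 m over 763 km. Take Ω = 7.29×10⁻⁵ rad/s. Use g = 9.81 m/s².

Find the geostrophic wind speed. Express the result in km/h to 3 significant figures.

9.67 km/h

Coriolis parameter at 80°N:
f = 2Ω sin φ = 2 × 7.29×10⁻⁵ × sin 80° = 1.44×10⁻⁴ s⁻¹
Height gradient: |∂Z/∂n| = 30 m / 763000 m = 3.93×10⁻⁵
On a pressure surface, geostrophic balance gives V_g = (g/f)|∂Z/∂n|:
V_g = 9.81 × 3.93×10⁻⁵ / 1.44×10⁻⁴ = 2.69 m/s
Converting: 2.69 m/s × 3.6 = 9.67 km/h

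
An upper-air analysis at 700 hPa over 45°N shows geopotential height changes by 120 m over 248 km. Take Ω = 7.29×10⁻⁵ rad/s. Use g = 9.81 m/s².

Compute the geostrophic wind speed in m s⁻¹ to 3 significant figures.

46.0 m s⁻¹

Coriolis parameter at 45°N:
f = 2Ω sin φ = 2 × 7.29×10⁻⁵ × sin 45° = 1.03×10⁻⁴ s⁻¹
Height gradient: |∂Z/∂n| = 120 m / 248000 m = 4.84×10⁻⁴
On a pressure surface, geostrophic balance gives V_g = (g/f)|∂Z/∂n|:
V_g = 9.81 × 4.84×10⁻⁴ / 1.03×10⁻⁴ = 46.0 m/s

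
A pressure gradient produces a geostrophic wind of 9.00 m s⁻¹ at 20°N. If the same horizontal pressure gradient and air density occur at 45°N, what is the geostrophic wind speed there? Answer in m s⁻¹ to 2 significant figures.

4.4 m s⁻¹

With the same pressure gradient and density, V_g ∝ 1/f ∝ 1/sin φ.
V₂ = V₁ · sin φ₁ / sin φ₂ = 9.00 × sin 20° / sin 45°
V₂ = 9.00 × 0.3420/0.7071 = 4.4 m s⁻¹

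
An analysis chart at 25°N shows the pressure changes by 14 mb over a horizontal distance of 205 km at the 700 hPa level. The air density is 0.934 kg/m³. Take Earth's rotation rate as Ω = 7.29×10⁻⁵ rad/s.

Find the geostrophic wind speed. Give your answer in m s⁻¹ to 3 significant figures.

119 m s⁻¹

Coriolis parameter at 25°N:
f = 2Ω sin φ = 2 × 7.29×10⁻⁵ × sin 25° = 6.16×10⁻⁵ s⁻¹
Pressure gradient: |∂P/∂n| = 1400 Pa / 205000 m = 6.83×10⁻³ Pa/m
Geostrophic balance (pressure-gradient force = Coriolis force):
V_g = (1/(fρ)) |∂P/∂n| = 6.83×10⁻³ / (6.16×10⁻⁵ × 0.934) = 119 m/s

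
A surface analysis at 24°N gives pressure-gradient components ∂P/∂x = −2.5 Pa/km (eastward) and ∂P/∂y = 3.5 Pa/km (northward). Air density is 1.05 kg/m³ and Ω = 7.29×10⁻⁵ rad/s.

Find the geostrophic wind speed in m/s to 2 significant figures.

69 m/s

Coriolis parameter at 24°N:
f = 2Ω sin φ = 2 × 7.29×10⁻⁵ × sin 24° = 5.93×10⁻⁵ s⁻¹
Component geostrophic relations (x east, y north):
u_g = −(1/(fρ)) ∂P/∂y,  v_g = (1/(fρ)) ∂P/∂x
u_g = −(3.5×10⁻³)/(5.93×10⁻⁵ × 1.05) = −56.2 m/s;  v_g = (−2.5×10⁻³)/(5.93×10⁻⁵ × 1.05) = −40.1 m/s
|V_g| = √(u_g² + v_g²) = 69.1 m/s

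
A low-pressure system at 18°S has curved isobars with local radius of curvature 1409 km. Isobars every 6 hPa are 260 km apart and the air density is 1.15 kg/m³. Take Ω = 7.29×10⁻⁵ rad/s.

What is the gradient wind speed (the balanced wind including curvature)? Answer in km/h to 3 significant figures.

Coriolis parameter at 18°S:
f = 2Ω sin φ = 2 × 7.29×10⁻⁵ × sin 18° = 4.51×10⁻⁵ s⁻¹
Pressure gradient: |∂P/∂n| = 600 Pa / 260000 m = 2.31×10⁻³ Pa/m
Geostrophic speed: V_g = |∂P/∂n|/(fρ) = 2.31×10⁻³/(4.51×10⁻⁵ × 1.15) = 44.5 m/s
Around a low, centrifugal force acts outward with Coriolis, so pressure-gradient force balances both:
(1/ρ)|∂P/∂n| = fV + V²/R  →  V² + fR·V − fR·V_g = 0
With fR = 4.51×10⁻⁵ × 1409×10³ m = 63.5 m/s:
V = [−fR + √((fR)² + 4 fR V_g)]/2 = [−63.5 + √(63.5² + 4×63.5×44.5)]/2 = 30.2 m/s
Subgeostrophic (V < V_g = 44.5 m/s), as expected around a low.
Converting: 30.2 m/s × 3.6 = 109 km/h

109 km/h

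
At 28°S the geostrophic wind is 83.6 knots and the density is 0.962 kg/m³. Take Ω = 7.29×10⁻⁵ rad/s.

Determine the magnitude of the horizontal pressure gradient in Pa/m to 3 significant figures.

Coriolis parameter at 28°S:
f = 2Ω sin φ = 2 × 7.29×10⁻⁵ × sin 28° = 6.84×10⁻⁵ s⁻¹
Wind speed in SI: 83.6 knots = 43.0 m/s
Geostrophic balance rearranged: |∂P/∂n| = f ρ V_g
|∂P/∂n| = 6.84×10⁻⁵ × 0.962 × 43.0 = 2.83×10⁻³ Pa/m

2.83×10⁻³ Pa/m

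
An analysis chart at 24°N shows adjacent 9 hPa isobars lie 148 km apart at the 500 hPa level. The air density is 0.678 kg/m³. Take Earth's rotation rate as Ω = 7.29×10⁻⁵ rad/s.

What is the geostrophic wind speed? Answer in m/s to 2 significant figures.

Coriolis parameter at 24°N:
f = 2Ω sin φ = 2 × 7.29×10⁻⁵ × sin 24° = 5.93×10⁻⁵ s⁻¹
Pressure gradient: |∂P/∂n| = 900 Pa / 148000 m = 6.08×10⁻³ Pa/m
Geostrophic balance (pressure-gradient force = Coriolis force):
V_g = (1/(fρ)) |∂P/∂n| = 6.08×10⁻³ / (5.93×10⁻⁵ × 0.678) = 151 m/s

150 m/s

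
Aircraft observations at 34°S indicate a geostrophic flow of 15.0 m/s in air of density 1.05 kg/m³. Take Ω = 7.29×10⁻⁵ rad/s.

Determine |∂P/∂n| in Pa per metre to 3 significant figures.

Coriolis parameter at 34°S:
f = 2Ω sin φ = 2 × 7.29×10⁻⁵ × sin 34° = 8.15×10⁻⁵ s⁻¹
Geostrophic balance rearranged: |∂P/∂n| = f ρ V_g
|∂P/∂n| = 8.15×10⁻⁵ × 1.05 × 15.0 = 1.28×10⁻³ Pa/m

1.28×10⁻³ Pa/m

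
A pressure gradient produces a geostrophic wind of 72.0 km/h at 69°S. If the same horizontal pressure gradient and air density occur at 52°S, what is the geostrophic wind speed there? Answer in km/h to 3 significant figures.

85.3 km/h

With the same pressure gradient and density, V_g ∝ 1/f ∝ 1/sin φ.
V₂ = V₁ · sin φ₁ / sin φ₂ = 72.0 × sin 69° / sin 52°
V₂ = 72.0 × 0.9336/0.7880 = 85.3 km/h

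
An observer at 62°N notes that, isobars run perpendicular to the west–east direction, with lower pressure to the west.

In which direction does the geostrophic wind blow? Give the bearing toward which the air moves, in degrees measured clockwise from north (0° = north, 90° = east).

000°

The pressure-gradient force points toward the west (bearing 270°).
Geostrophic balance: in the Northern Hemisphere the Coriolis force deflects motion to the right, so the geostrophic wind blows 90° to the right of the pressure-gradient force (low pressure on the left).
Rotating 270° by 90° clockwise gives 000° — the wind blows toward the north.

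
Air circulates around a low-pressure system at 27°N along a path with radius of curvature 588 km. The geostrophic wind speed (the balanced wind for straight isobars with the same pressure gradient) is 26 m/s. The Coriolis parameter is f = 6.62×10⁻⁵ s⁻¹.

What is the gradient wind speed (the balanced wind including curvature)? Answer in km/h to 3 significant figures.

Around a low, centrifugal force acts outward with Coriolis, so pressure-gradient force balances both:
(1/ρ)|∂P/∂n| = fV + V²/R  →  V² + fR·V − fR·V_g = 0
With fR = 6.62×10⁻⁵ × 588×10³ m = 38.9 m/s:
V = [−fR + √((fR)² + 4 fR V_g)]/2 = [−38.9 + √(38.9² + 4×38.9×26)]/2 = 17.8 m/s
Subgeostrophic (V < V_g = 26 m/s), as expected around a low.
Converting: 17.8 m/s × 3.6 = 64.2 km/h

64.2 km/h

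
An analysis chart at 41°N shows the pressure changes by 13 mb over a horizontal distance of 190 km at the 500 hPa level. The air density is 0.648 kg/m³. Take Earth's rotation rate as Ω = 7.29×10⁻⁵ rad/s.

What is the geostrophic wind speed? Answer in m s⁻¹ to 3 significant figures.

Coriolis parameter at 41°N:
f = 2Ω sin φ = 2 × 7.29×10⁻⁵ × sin 41° = 9.57×10⁻⁵ s⁻¹
Pressure gradient: |∂P/∂n| = 1300 Pa / 190000 m = 6.84×10⁻³ Pa/m
Geostrophic balance (pressure-gradient force = Coriolis force):
V_g = (1/(fρ)) |∂P/∂n| = 6.84×10⁻³ / (9.57×10⁻⁵ × 0.648) = 110 m/s

110 m s⁻¹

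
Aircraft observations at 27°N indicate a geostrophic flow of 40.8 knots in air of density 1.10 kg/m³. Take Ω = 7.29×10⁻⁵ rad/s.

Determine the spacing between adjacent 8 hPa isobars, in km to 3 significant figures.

Coriolis parameter at 27°N:
f = 2Ω sin φ = 2 × 7.29×10⁻⁵ × sin 27° = 6.62×10⁻⁵ s⁻¹
Wind speed in SI: 40.8 knots = 21.0 m/s
Geostrophic balance rearranged: |∂P/∂n| = f ρ V_g
|∂P/∂n| = 6.62×10⁻⁵ × 1.10 × 21.0 = 1.53×10⁻³ Pa/m
Isobar spacing: Δn = ΔP/|∂P/∂n| = 800 Pa / 1.53×10⁻³ Pa/m = 523474 m ≈ 523 km

523 km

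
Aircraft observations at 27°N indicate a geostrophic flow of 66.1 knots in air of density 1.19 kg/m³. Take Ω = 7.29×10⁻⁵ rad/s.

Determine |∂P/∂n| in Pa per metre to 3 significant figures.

Coriolis parameter at 27°N:
f = 2Ω sin φ = 2 × 7.29×10⁻⁵ × sin 27° = 6.62×10⁻⁵ s⁻¹
Wind speed in SI: 66.1 knots = 34.0 m/s
Geostrophic balance rearranged: |∂P/∂n| = f ρ V_g
|∂P/∂n| = 6.62×10⁻⁵ × 1.19 × 34.0 = 2.68×10⁻³ Pa/m

2.68×10⁻³ Pa/m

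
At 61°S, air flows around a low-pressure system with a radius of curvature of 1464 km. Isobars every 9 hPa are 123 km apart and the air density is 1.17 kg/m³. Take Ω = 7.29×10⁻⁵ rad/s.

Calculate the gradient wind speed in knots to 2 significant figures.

Coriolis parameter at 61°S:
f = 2Ω sin φ = 2 × 7.29×10⁻⁵ × sin 61° = 1.28×10⁻⁴ s⁻¹
Pressure gradient: |∂P/∂n| = 900 Pa / 123000 m = 7.32×10⁻³ Pa/m
Geostrophic speed: V_g = |∂P/∂n|/(fρ) = 7.32×10⁻³/(1.28×10⁻⁴ × 1.17) = 49.0 m/s
Around a low, centrifugal force acts outward with Coriolis, so pressure-gradient force balances both:
(1/ρ)|∂P/∂n| = fV + V²/R  →  V² + fR·V − fR·V_g = 0
With fR = 1.28×10⁻⁴ × 1464×10³ m = 187 m/s:
V = [−fR + √((fR)² + 4 fR V_g)]/2 = [−187 + √(187² + 4×187×49)]/2 = 40.3 m/s
Subgeostrophic (V < V_g = 49 m/s), as expected around a low.
Converting: 40.3 m/s × 1.944 = 78 knots

78 knots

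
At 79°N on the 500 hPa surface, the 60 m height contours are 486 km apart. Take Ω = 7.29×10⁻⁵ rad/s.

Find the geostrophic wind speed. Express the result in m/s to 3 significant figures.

8.46 m/s

Coriolis parameter at 79°N:
f = 2Ω sin φ = 2 × 7.29×10⁻⁵ × sin 79° = 1.43×10⁻⁴ s⁻¹
Height gradient: |∂Z/∂n| = 60 m / 486000 m = 1.23×10⁻⁴
On a pressure surface, geostrophic balance gives V_g = (g/f)|∂Z/∂n|:
V_g = 9.81 × 1.23×10⁻⁴ / 1.43×10⁻⁴ = 8.46 m/s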